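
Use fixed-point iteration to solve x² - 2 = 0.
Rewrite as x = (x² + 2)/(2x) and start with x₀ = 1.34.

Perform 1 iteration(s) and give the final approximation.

Equation: x² - 2 = 0
Fixed-point form: x = (x² + 2)/(2x)
x₀ = 1.34

x_1 = g(1.340000) = 1.416269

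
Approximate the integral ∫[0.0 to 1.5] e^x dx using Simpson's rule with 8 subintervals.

f(x) = e^x
a = 0.0, b = 1.5, n = 8
h = (b - a)/n = 0.187500

Simpson's rule: (h/3)[f(x₀) + 4f(x₁) + 2f(x₂) + ... + f(xₙ)]

x_0 = 0.0000, f(x_0) = 1.000000, coefficient = 1
x_1 = 0.1875, f(x_1) = 1.206230, coefficient = 4
x_2 = 0.3750, f(x_2) = 1.454991, coefficient = 2
x_3 = 0.5625, f(x_3) = 1.755055, coefficient = 4
x_4 = 0.7500, f(x_4) = 2.117000, coefficient = 2
x_5 = 0.9375, f(x_5) = 2.553589, coefficient = 4
x_6 = 1.1250, f(x_6) = 3.080217, coefficient = 2
x_7 = 1.3125, f(x_7) = 3.715451, coefficient = 4
x_8 = 1.5000, f(x_8) = 4.481689, coefficient = 1

I ≈ (0.187500/3) × 55.707406 = 3.481713
Exact value: 3.481689
Error: 0.000024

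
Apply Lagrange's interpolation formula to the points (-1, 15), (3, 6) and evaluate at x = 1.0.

Lagrange interpolation formula:
P(x) = Σ yᵢ × Lᵢ(x)
where Lᵢ(x) = Π_{j≠i} (x - xⱼ)/(xᵢ - xⱼ)

L_0(1.0) = (1.0 - 3)/(-1 - 3) = 0.500000
L_1(1.0) = (1.0 - (-1))/(3 - (-1)) = 0.500000

P(1.0) = 15×L_0(1.0) + 6×L_1(1.0)
P(1.0) = 10.500000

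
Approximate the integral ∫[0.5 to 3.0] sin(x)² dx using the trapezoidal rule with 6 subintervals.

f(x) = sin(x)²
a = 0.5, b = 3.0, n = 6
h = (b - a)/n = 0.416667

Trapezoidal rule: (h/2)[f(x₀) + 2f(x₁) + 2f(x₂) + ... + f(xₙ)]

x_0 = 0.5000, f(x_0) = 0.229849, coefficient = 1
x_1 = 0.9167, f(x_1) = 0.629766, coefficient = 2
x_2 = 1.3333, f(x_2) = 0.944663, coefficient = 2
x_3 = 1.7500, f(x_3) = 0.968228, coefficient = 2
x_4 = 2.1667, f(x_4) = 0.685022, coefficient = 2
x_5 = 2.5833, f(x_5) = 0.280593, coefficient = 2
x_6 = 3.0000, f(x_6) = 0.019915, coefficient = 1

I ≈ (0.416667/2) × 7.266308 = 1.513814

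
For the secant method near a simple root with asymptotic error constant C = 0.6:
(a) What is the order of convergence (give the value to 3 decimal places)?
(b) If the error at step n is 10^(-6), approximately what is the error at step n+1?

(a) Secant method has superlinear convergence with order φ = (1+√5)/2 ≈ 1.618.
    This means |e_{n+1}| ≈ C|e_n|^1.618.

(b) With |e_n| = 10^(-6) and C = 0.6:
    |e_{n+1}| ≈ 0.6 × (10^(-6))^1.618 = 0.6 × 10^(-9.71)

(a) ≈ 1.618 (golden ratio); (b) |e_{n+1}| ≈ 1.175e-10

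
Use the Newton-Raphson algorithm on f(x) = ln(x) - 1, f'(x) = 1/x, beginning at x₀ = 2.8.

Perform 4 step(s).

f(x) = ln(x) - 1
f'(x) = 1/x
x₀ = 2.8

Newton-Raphson formula: x_{n+1} = x_n - f(x_n)/f'(x_n)

Iteration 1:
  f(2.800000) = 0.029619
  f'(2.800000) = 0.357143
  x_1 = 2.800000 - 0.029619/0.357143 = 2.717066
Iteration 2:
  f(2.717066) = -0.000448
  f'(2.717066) = 0.368044
  x_2 = 2.717066 - (-0.000448)/0.368044 = 2.718282
Iteration 3:
  f(2.718282) = 0.000000
  f'(2.718282) = 0.367879
  x_3 = 2.718282 - 0.000000/0.367879 = 2.718282
Iteration 4:
  f(2.718282) = 0.000000
  f'(2.718282) = 0.367879
  x_4 = 2.718282 - 0.000000/0.367879 = 2.718282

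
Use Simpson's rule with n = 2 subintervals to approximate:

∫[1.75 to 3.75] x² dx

f(x) = x²
a = 1.75, b = 3.75, n = 2
h = (b - a)/n = 1.000000

Simpson's rule: (h/3)[f(x₀) + 4f(x₁) + 2f(x₂) + ... + f(xₙ)]

x_0 = 1.7500, f(x_0) = 3.062500, coefficient = 1
x_1 = 2.7500, f(x_1) = 7.562500, coefficient = 4
x_2 = 3.7500, f(x_2) = 14.062500, coefficient = 1

I ≈ (1.000000/3) × 47.375000 = 15.791667
Exact value: 15.791667
Error: 0.000000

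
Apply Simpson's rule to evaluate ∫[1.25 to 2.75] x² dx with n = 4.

f(x) = x²
a = 1.25, b = 2.75, n = 4
h = (b - a)/n = 0.375000

Simpson's rule: (h/3)[f(x₀) + 4f(x₁) + 2f(x₂) + ... + f(xₙ)]

x_0 = 1.2500, f(x_0) = 1.562500, coefficient = 1
x_1 = 1.6250, f(x_1) = 2.640625, coefficient = 4
x_2 = 2.0000, f(x_2) = 4.000000, coefficient = 2
x_3 = 2.3750, f(x_3) = 5.640625, coefficient = 4
x_4 = 2.7500, f(x_4) = 7.562500, coefficient = 1

I ≈ (0.375000/3) × 50.250000 = 6.281250
Exact value: 6.281250
Error: 0.000000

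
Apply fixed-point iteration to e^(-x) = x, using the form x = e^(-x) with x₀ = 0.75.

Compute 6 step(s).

Equation: e^(-x) = x
Fixed-point form: x = e^(-x)
x₀ = 0.75

x_1 = g(0.750000) = 0.472367
x_2 = g(0.472367) = 0.623525
x_3 = g(0.623525) = 0.536052
x_4 = g(0.536052) = 0.585054
x_5 = g(0.585054) = 0.557076
x_6 = g(0.557076) = 0.572882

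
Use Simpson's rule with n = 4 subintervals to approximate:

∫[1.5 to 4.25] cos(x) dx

f(x) = cos(x)
a = 1.5, b = 4.25, n = 4
h = (b - a)/n = 0.687500

Simpson's rule: (h/3)[f(x₀) + 4f(x₁) + 2f(x₂) + ... + f(xₙ)]

x_0 = 1.5000, f(x_0) = 0.070737, coefficient = 1
x_1 = 2.1875, f(x_1) = -0.578349, coefficient = 4
x_2 = 2.8750, f(x_2) = -0.964674, coefficient = 2
x_3 = 3.5625, f(x_3) = -0.912719, coefficient = 4
x_4 = 4.2500, f(x_4) = -0.446087, coefficient = 1

I ≈ (0.687500/3) × -8.268970 = -1.894972
Exact value: -1.892484
Error: 0.002488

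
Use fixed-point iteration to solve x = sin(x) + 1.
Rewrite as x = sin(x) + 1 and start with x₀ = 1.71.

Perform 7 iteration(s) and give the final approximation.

Equation: x = sin(x) + 1
Fixed-point form: x = sin(x) + 1
x₀ = 1.71

x_1 = g(1.710000) = 1.990327
x_2 = g(1.990327) = 1.913280
x_3 = g(1.913280) = 1.941923
x_4 = g(1.941923) = 1.931919
x_5 = g(1.931919) = 1.935501
x_6 = g(1.935501) = 1.934229
x_7 = g(1.934229) = 1.934682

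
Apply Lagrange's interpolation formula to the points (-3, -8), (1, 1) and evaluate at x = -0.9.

Lagrange interpolation formula:
P(x) = Σ yᵢ × Lᵢ(x)
where Lᵢ(x) = Π_{j≠i} (x - xⱼ)/(xᵢ - xⱼ)

L_0(-0.9) = (-0.9 - 1)/(-3 - 1) = 0.475000
L_1(-0.9) = (-0.9 - (-3))/(1 - (-3)) = 0.525000

P(-0.9) = (-8)×L_0(-0.9) + 1×L_1(-0.9)
P(-0.9) = -3.275000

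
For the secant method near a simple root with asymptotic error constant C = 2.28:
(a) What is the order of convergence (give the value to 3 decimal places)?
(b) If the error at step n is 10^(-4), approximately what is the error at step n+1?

(a) Secant method has superlinear convergence with order φ = (1+√5)/2 ≈ 1.618.
    This means |e_{n+1}| ≈ C|e_n|^1.618.

(b) With |e_n| = 10^(-4) and C = 2.28:
    |e_{n+1}| ≈ 2.28 × (10^(-4))^1.618 = 2.28 × 10^(-6.47)

(a) ≈ 1.618 (golden ratio); (b) |e_{n+1}| ≈ 7.688e-07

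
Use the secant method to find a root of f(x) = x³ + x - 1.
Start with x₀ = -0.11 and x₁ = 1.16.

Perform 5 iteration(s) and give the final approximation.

f(x) = x³ + x - 1
x₀ = -0.11, x₁ = 1.16

Secant formula: x_{n+1} = x_n - f(x_n)(x_n - x_{n-1})/(f(x_n) - f(x_{n-1}))

Iteration 1:
  f(-0.110000) = -1.111331
  f(1.160000) = 1.720896
  x_2 = 1.160000 - 1.720896×(1.160000 - (-0.110000))/(1.720896 - (-1.111331))
       = 0.388332
Iteration 2:
  f(1.160000) = 1.720896
  f(0.388332) = -0.553106
  x_3 = 0.388332 - (-0.553106)×(0.388332 - 1.160000)/(-0.553106 - 1.720896)
       = 0.576025
Iteration 3:
  f(0.388332) = -0.553106
  f(0.576025) = -0.232846
  x_4 = 0.576025 - (-0.232846)×(0.576025 - 0.388332)/(-0.232846 - (-0.553106))
       = 0.712488
Iteration 4:
  f(0.576025) = -0.232846
  f(0.712488) = 0.074176
  x_5 = 0.712488 - 0.074176×(0.712488 - 0.576025)/(0.074176 - (-0.232846))
       = 0.679519
Iteration 5:
  f(0.712488) = 0.074176
  f(0.679519) = -0.006715
  x_6 = 0.679519 - (-0.006715)×(0.679519 - 0.712488)/(-0.006715 - 0.074176)
       = 0.682256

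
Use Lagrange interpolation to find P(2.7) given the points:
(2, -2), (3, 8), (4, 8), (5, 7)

Lagrange interpolation formula:
P(x) = Σ yᵢ × Lᵢ(x)
where Lᵢ(x) = Π_{j≠i} (x - xⱼ)/(xᵢ - xⱼ)

L_0(2.7) = (2.7 - 3)/(2 - 3) × (2.7 - 4)/(2 - 4) × (2.7 - 5)/(2 - 5) = 0.149500
L_1(2.7) = (2.7 - 2)/(3 - 2) × (2.7 - 4)/(3 - 4) × (2.7 - 5)/(3 - 5) = 1.046500
L_2(2.7) = (2.7 - 2)/(4 - 2) × (2.7 - 3)/(4 - 3) × (2.7 - 5)/(4 - 5) = -0.241500
L_3(2.7) = (2.7 - 2)/(5 - 2) × (2.7 - 3)/(5 - 3) × (2.7 - 4)/(5 - 4) = 0.045500

P(2.7) = (-2)×L_0(2.7) + 8×L_1(2.7) + 8×L_2(2.7) + 7×L_3(2.7)
P(2.7) = 6.459500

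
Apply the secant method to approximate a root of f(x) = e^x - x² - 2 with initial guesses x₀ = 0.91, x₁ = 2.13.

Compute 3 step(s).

f(x) = e^x - x² - 2
x₀ = 0.91, x₁ = 2.13

Secant formula: x_{n+1} = x_n - f(x_n)(x_n - x_{n-1})/(f(x_n) - f(x_{n-1}))

Iteration 1:
  f(0.910000) = -0.343777
  f(2.130000) = 1.877967
  x_2 = 2.130000 - 1.877967×(2.130000 - 0.910000)/(1.877967 - (-0.343777))
       = 1.098774
Iteration 2:
  f(2.130000) = 1.877967
  f(1.098774) = -0.206819
  x_3 = 1.098774 - (-0.206819)×(1.098774 - 2.130000)/(-0.206819 - 1.877967)
       = 1.201076
Iteration 3:
  f(1.098774) = -0.206819
  f(1.201076) = -0.118892
  x_4 = 1.201076 - (-0.118892)×(1.201076 - 1.098774)/(-0.118892 - (-0.206819))
       = 1.339406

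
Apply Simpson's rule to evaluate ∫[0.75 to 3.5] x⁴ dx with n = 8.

f(x) = x⁴
a = 0.75, b = 3.5, n = 8
h = (b - a)/n = 0.343750

Simpson's rule: (h/3)[f(x₀) + 4f(x₁) + 2f(x₂) + ... + f(xₙ)]

x_0 = 0.7500, f(x_0) = 0.316406, coefficient = 1
x_1 = 1.0938, f(x_1) = 1.431108, coefficient = 4
x_2 = 1.4375, f(x_2) = 4.270035, coefficient = 2
x_3 = 1.7812, f(x_3) = 10.066987, coefficient = 4
x_4 = 2.1250, f(x_4) = 20.390869, coefficient = 2
x_5 = 2.4688, f(x_5) = 37.145692, coefficient = 4
x_6 = 2.8125, f(x_6) = 62.570572, coefficient = 2
x_7 = 3.1562, f(x_7) = 99.239732, coefficient = 4
x_8 = 3.5000, f(x_8) = 150.062500, coefficient = 1

I ≈ (0.343750/3) × 916.375931 = 105.001409
Exact value: 104.996289
Error: 0.005120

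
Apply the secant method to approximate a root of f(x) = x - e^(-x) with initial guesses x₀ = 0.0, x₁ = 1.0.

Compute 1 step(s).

f(x) = x - e^(-x)
x₀ = 0.0, x₁ = 1.0

Secant formula: x_{n+1} = x_n - f(x_n)(x_n - x_{n-1})/(f(x_n) - f(x_{n-1}))

Iteration 1:
  f(0.000000) = -1.000000
  f(1.000000) = 0.632121
  x_2 = 1.000000 - 0.632121×(1.000000 - 0.000000)/(0.632121 - (-1.000000))
       = 0.612700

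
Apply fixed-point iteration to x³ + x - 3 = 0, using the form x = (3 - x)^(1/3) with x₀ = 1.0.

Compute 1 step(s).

Equation: x³ + x - 3 = 0
Fixed-point form: x = (3 - x)^(1/3)
x₀ = 1.0

x_1 = g(1.000000) = 1.259921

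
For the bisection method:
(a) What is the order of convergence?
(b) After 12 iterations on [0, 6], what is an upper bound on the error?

(a) Bisection has linear (order 1) convergence; the error is halved each step.

(b) Error bound = (b-a)/2^n = (6 - 0)/2^{12}
    = 6/2^{12}

(a) 1 (linear); (b) error ≤ 1.46e-03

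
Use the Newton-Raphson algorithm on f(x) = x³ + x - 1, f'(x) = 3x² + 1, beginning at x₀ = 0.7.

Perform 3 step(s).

f(x) = x³ + x - 1
f'(x) = 3x² + 1
x₀ = 0.7

Newton-Raphson formula: x_{n+1} = x_n - f(x_n)/f'(x_n)

Iteration 1:
  f(0.700000) = 0.043000
  f'(0.700000) = 2.470000
  x_1 = 0.700000 - 0.043000/2.470000 = 0.682591
Iteration 2:
  f(0.682591) = 0.000631
  f'(0.682591) = 2.397792
  x_2 = 0.682591 - 0.000631/2.397792 = 0.682328
Iteration 3:
  f(0.682328) = 0.000000
  f'(0.682328) = 2.396714
  x_3 = 0.682328 - 0.000000/2.396714 = 0.682328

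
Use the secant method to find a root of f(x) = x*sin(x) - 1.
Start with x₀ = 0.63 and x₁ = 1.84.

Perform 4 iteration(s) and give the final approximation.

f(x) = x*sin(x) - 1
x₀ = 0.63, x₁ = 1.84

Secant formula: x_{n+1} = x_n - f(x_n)(x_n - x_{n-1})/(f(x_n) - f(x_{n-1}))

Iteration 1:
  f(0.630000) = -0.628839
  f(1.840000) = 0.773729
  x_2 = 1.840000 - 0.773729×(1.840000 - 0.630000)/(0.773729 - (-0.628839))
       = 1.172501
Iteration 2:
  f(1.840000) = 0.773729
  f(1.172501) = 0.080722
  x_3 = 1.172501 - 0.080722×(1.172501 - 1.840000)/(0.080722 - 0.773729)
       = 1.094750
Iteration 3:
  f(1.172501) = 0.080722
  f(1.094750) = -0.026971
  x_4 = 1.094750 - (-0.026971)×(1.094750 - 1.172501)/(-0.026971 - 0.080722)
       = 1.114222
Iteration 4:
  f(1.094750) = -0.026971
  f(1.114222) = 0.000091
  x_5 = 1.114222 - 0.000091×(1.114222 - 1.094750)/(0.000091 - (-0.026971))
       = 1.114157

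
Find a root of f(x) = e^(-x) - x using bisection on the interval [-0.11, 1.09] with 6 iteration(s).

f(x) = e^(-x) - x
Initial interval: [-0.11, 1.09]

Iteration 1:
  c_1 = (-0.110000 + 1.090000)/2 = 0.490000
  f(c_1) = f(0.490000) = 0.122626
  f(a) × f(c) ≥ 0, new interval: [0.490000, 1.090000]
Iteration 2:
  c_2 = (0.490000 + 1.090000)/2 = 0.790000
  f(c_2) = f(0.790000) = -0.336155
  f(a) × f(c) < 0, new interval: [0.490000, 0.790000]
Iteration 3:
  c_3 = (0.490000 + 0.790000)/2 = 0.640000
  f(c_3) = f(0.640000) = -0.112708
  f(a) × f(c) < 0, new interval: [0.490000, 0.640000]
Iteration 4:
  c_4 = (0.490000 + 0.640000)/2 = 0.565000
  f(c_4) = f(0.565000) = 0.003360
  f(a) × f(c) ≥ 0, new interval: [0.565000, 0.640000]
Iteration 5:
  c_5 = (0.565000 + 0.640000)/2 = 0.602500
  f(c_5) = f(0.602500) = -0.055059
  f(a) × f(c) < 0, new interval: [0.565000, 0.602500]
Iteration 6:
  c_6 = (0.565000 + 0.602500)/2 = 0.583750
  f(c_6) = f(0.583750) = -0.025947
  f(a) × f(c) < 0, new interval: [0.565000, 0.583750]

After 6 iteration(s), the approximation is c_6 = 0.583750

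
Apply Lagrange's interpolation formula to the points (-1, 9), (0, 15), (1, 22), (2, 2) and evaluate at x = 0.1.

Lagrange interpolation formula:
P(x) = Σ yᵢ × Lᵢ(x)
where Lᵢ(x) = Π_{j≠i} (x - xⱼ)/(xᵢ - xⱼ)

L_0(0.1) = (0.1 - 0)/(-1 - 0) × (0.1 - 1)/(-1 - 1) × (0.1 - 2)/(-1 - 2) = -0.028500
L_1(0.1) = (0.1 - (-1))/(0 - (-1)) × (0.1 - 1)/(0 - 1) × (0.1 - 2)/(0 - 2) = 0.940500
L_2(0.1) = (0.1 - (-1))/(1 - (-1)) × (0.1 - 0)/(1 - 0) × (0.1 - 2)/(1 - 2) = 0.104500
L_3(0.1) = (0.1 - (-1))/(2 - (-1)) × (0.1 - 0)/(2 - 0) × (0.1 - 1)/(2 - 1) = -0.016500

P(0.1) = 9×L_0(0.1) + 15×L_1(0.1) + 22×L_2(0.1) + 2×L_3(0.1)
P(0.1) = 16.117000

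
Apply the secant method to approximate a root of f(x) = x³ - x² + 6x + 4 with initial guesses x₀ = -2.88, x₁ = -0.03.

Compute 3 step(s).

f(x) = x³ - x² + 6x + 4
x₀ = -2.88, x₁ = -0.03

Secant formula: x_{n+1} = x_n - f(x_n)(x_n - x_{n-1})/(f(x_n) - f(x_{n-1}))

Iteration 1:
  f(-2.880000) = -45.462272
  f(-0.030000) = 3.819073
  x_2 = -0.030000 - 3.819073×(-0.030000 - (-2.880000))/(3.819073 - (-45.462272))
       = -0.250862
Iteration 2:
  f(-0.030000) = 3.819073
  f(-0.250862) = 2.416112
  x_3 = -0.250862 - 2.416112×(-0.250862 - (-0.030000))/(2.416112 - 3.819073)
       = -0.631219
Iteration 3:
  f(-0.250862) = 2.416112
  f(-0.631219) = -0.437250
  x_4 = -0.631219 - (-0.437250)×(-0.631219 - (-0.250862))/(-0.437250 - 2.416112)
       = -0.572933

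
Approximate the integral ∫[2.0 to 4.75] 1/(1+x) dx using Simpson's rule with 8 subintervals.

f(x) = 1/(1+x)
a = 2.0, b = 4.75, n = 8
h = (b - a)/n = 0.343750

Simpson's rule: (h/3)[f(x₀) + 4f(x₁) + 2f(x₂) + ... + f(xₙ)]

x_0 = 2.0000, f(x_0) = 0.333333, coefficient = 1
x_1 = 2.3438, f(x_1) = 0.299065, coefficient = 4
x_2 = 2.6875, f(x_2) = 0.271186, coefficient = 2
x_3 = 3.0312, f(x_3) = 0.248062, coefficient = 4
x_4 = 3.3750, f(x_4) = 0.228571, coefficient = 2
x_5 = 3.7188, f(x_5) = 0.211921, coefficient = 4
x_6 = 4.0625, f(x_6) = 0.197531, coefficient = 2
x_7 = 4.4062, f(x_7) = 0.184971, coefficient = 4
x_8 = 4.7500, f(x_8) = 0.173913, coefficient = 1

I ≈ (0.343750/3) × 5.677900 = 0.650593
Exact value: 0.650588
Error: 0.000005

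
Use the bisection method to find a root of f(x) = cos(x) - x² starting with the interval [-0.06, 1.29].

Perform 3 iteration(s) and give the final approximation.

f(x) = cos(x) - x²
Initial interval: [-0.06, 1.29]

Iteration 1:
  c_1 = (-0.060000 + 1.290000)/2 = 0.615000
  f(c_1) = f(0.615000) = 0.438548
  f(a) × f(c) ≥ 0, new interval: [0.615000, 1.290000]
Iteration 2:
  c_2 = (0.615000 + 1.290000)/2 = 0.952500
  f(c_2) = f(0.952500) = -0.327609
  f(a) × f(c) < 0, new interval: [0.615000, 0.952500]
Iteration 3:
  c_3 = (0.615000 + 0.952500)/2 = 0.783750
  f(c_3) = f(0.783750) = 0.094007
  f(a) × f(c) ≥ 0, new interval: [0.783750, 0.952500]

After 3 iteration(s), the approximation is c_3 = 0.783750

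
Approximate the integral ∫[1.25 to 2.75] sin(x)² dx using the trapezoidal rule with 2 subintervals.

f(x) = sin(x)²
a = 1.25, b = 2.75, n = 2
h = (b - a)/n = 0.750000

Trapezoidal rule: (h/2)[f(x₀) + 2f(x₁) + 2f(x₂) + ... + f(xₙ)]

x_0 = 1.2500, f(x_0) = 0.900572, coefficient = 1
x_1 = 2.0000, f(x_1) = 0.826822, coefficient = 2
x_2 = 2.7500, f(x_2) = 0.145665, coefficient = 1

I ≈ (0.750000/2) × 2.699881 = 1.012455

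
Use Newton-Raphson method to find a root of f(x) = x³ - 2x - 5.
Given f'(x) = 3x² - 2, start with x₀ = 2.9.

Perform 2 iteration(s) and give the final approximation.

f(x) = x³ - 2x - 5
f'(x) = 3x² - 2
x₀ = 2.9

Newton-Raphson formula: x_{n+1} = x_n - f(x_n)/f'(x_n)

Iteration 1:
  f(2.900000) = 13.589000
  f'(2.900000) = 23.230000
  x_1 = 2.900000 - 13.589000/23.230000 = 2.315024
Iteration 2:
  f(2.315024) = 2.776939
  f'(2.315024) = 14.078004
  x_2 = 2.315024 - 2.776939/14.078004 = 2.117770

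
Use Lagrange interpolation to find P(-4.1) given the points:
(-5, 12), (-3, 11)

Lagrange interpolation formula:
P(x) = Σ yᵢ × Lᵢ(x)
where Lᵢ(x) = Π_{j≠i} (x - xⱼ)/(xᵢ - xⱼ)

L_0(-4.1) = (-4.1 - (-3))/(-5 - (-3)) = 0.550000
L_1(-4.1) = (-4.1 - (-5))/(-3 - (-5)) = 0.450000

P(-4.1) = 12×L_0(-4.1) + 11×L_1(-4.1)
P(-4.1) = 11.550000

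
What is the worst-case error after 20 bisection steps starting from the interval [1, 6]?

Bisection error bound: |error| ≤ (b-a)/2^n
|error| ≤ (6 - 1)/2^20 = 5/2^20
|error| ≤ 0.0000047684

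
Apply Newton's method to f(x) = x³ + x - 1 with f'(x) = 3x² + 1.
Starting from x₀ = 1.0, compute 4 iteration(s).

f(x) = x³ + x - 1
f'(x) = 3x² + 1
x₀ = 1.0

Newton-Raphson formula: x_{n+1} = x_n - f(x_n)/f'(x_n)

Iteration 1:
  f(1.000000) = 1.000000
  f'(1.000000) = 4.000000
  x_1 = 1.000000 - 1.000000/4.000000 = 0.750000
Iteration 2:
  f(0.750000) = 0.171875
  f'(0.750000) = 2.687500
  x_2 = 0.750000 - 0.171875/2.687500 = 0.686047
Iteration 3:
  f(0.686047) = 0.008941
  f'(0.686047) = 2.411979
  x_3 = 0.686047 - 0.008941/2.411979 = 0.682340
Iteration 4:
  f(0.682340) = 0.000028
  f'(0.682340) = 2.396762
  x_4 = 0.682340 - 0.000028/2.396762 = 0.682328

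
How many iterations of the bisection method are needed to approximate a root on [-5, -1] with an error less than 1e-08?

We need (b-a)/2^n ≤ 1e-08
(-1 - (-5))/2^n ≤ 1e-08
4/2^n ≤ 1e-08
2^n ≥ 400000000
n ≥ log₂(400000000) = 28.58
n ≥ 29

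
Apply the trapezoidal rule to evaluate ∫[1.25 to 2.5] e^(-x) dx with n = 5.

f(x) = e^(-x)
a = 1.25, b = 2.5, n = 5
h = (b - a)/n = 0.250000

Trapezoidal rule: (h/2)[f(x₀) + 2f(x₁) + 2f(x₂) + ... + f(xₙ)]

x_0 = 1.2500, f(x_0) = 0.286505, coefficient = 1
x_1 = 1.5000, f(x_1) = 0.223130, coefficient = 2
x_2 = 1.7500, f(x_2) = 0.173774, coefficient = 2
x_3 = 2.0000, f(x_3) = 0.135335, coefficient = 2
x_4 = 2.2500, f(x_4) = 0.105399, coefficient = 2
x_5 = 2.5000, f(x_5) = 0.082085, coefficient = 1

I ≈ (0.250000/2) × 1.643867 = 0.205483
Exact value: 0.204420
Error: 0.001064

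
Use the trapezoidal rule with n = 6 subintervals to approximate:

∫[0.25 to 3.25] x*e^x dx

f(x) = x*e^x
a = 0.25, b = 3.25, n = 6
h = (b - a)/n = 0.500000

Trapezoidal rule: (h/2)[f(x₀) + 2f(x₁) + 2f(x₂) + ... + f(xₙ)]

x_0 = 0.2500, f(x_0) = 0.321006, coefficient = 1
x_1 = 0.7500, f(x_1) = 1.587750, coefficient = 2
x_2 = 1.2500, f(x_2) = 4.362929, coefficient = 2
x_3 = 1.7500, f(x_3) = 10.070555, coefficient = 2
x_4 = 2.2500, f(x_4) = 21.347406, coefficient = 2
x_5 = 2.7500, f(x_5) = 43.017238, coefficient = 2
x_6 = 3.2500, f(x_6) = 83.818605, coefficient = 1

I ≈ (0.500000/2) × 244.911364 = 61.227841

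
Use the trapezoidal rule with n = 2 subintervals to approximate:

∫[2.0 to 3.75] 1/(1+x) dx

f(x) = 1/(1+x)
a = 2.0, b = 3.75, n = 2
h = (b - a)/n = 0.875000

Trapezoidal rule: (h/2)[f(x₀) + 2f(x₁) + 2f(x₂) + ... + f(xₙ)]

x_0 = 2.0000, f(x_0) = 0.333333, coefficient = 1
x_1 = 2.8750, f(x_1) = 0.258065, coefficient = 2
x_2 = 3.7500, f(x_2) = 0.210526, coefficient = 1

I ≈ (0.875000/2) × 1.059989 = 0.463745
Exact value: 0.459532
Error: 0.004213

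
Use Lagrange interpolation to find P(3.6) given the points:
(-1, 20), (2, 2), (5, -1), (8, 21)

Lagrange interpolation formula:
P(x) = Σ yᵢ × Lᵢ(x)
where Lᵢ(x) = Π_{j≠i} (x - xⱼ)/(xᵢ - xⱼ)

L_0(3.6) = (3.6 - 2)/(-1 - 2) × (3.6 - 5)/(-1 - 5) × (3.6 - 8)/(-1 - 8) = -0.060840
L_1(3.6) = (3.6 - (-1))/(2 - (-1)) × (3.6 - 5)/(2 - 5) × (3.6 - 8)/(2 - 8) = 0.524741
L_2(3.6) = (3.6 - (-1))/(5 - (-1)) × (3.6 - 2)/(5 - 2) × (3.6 - 8)/(5 - 8) = 0.599704
L_3(3.6) = (3.6 - (-1))/(8 - (-1)) × (3.6 - 2)/(8 - 2) × (3.6 - 5)/(8 - 5) = -0.063605

P(3.6) = 20×L_0(3.6) + 2×L_1(3.6) + (-1)×L_2(3.6) + 21×L_3(3.6)
P(3.6) = -2.102716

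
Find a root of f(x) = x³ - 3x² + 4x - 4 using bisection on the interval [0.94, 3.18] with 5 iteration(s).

f(x) = x³ - 3x² + 4x - 4
Initial interval: [0.94, 3.18]

Iteration 1:
  c_1 = (0.940000 + 3.180000)/2 = 2.060000
  f(c_1) = f(2.060000) = 0.251016
  f(a) × f(c) < 0, new interval: [0.940000, 2.060000]
Iteration 2:
  c_2 = (0.940000 + 2.060000)/2 = 1.500000
  f(c_2) = f(1.500000) = -1.375000
  f(a) × f(c) ≥ 0, new interval: [1.500000, 2.060000]
Iteration 3:
  c_3 = (1.500000 + 2.060000)/2 = 1.780000
  f(c_3) = f(1.780000) = -0.745448
  f(a) × f(c) ≥ 0, new interval: [1.780000, 2.060000]
Iteration 4:
  c_4 = (1.780000 + 2.060000)/2 = 1.920000
  f(c_4) = f(1.920000) = -0.301312
  f(a) × f(c) ≥ 0, new interval: [1.920000, 2.060000]
Iteration 5:
  c_5 = (1.920000 + 2.060000)/2 = 1.990000
  f(c_5) = f(1.990000) = -0.039701
  f(a) × f(c) ≥ 0, new interval: [1.990000, 2.060000]

After 5 iteration(s), the approximation is c_5 = 1.990000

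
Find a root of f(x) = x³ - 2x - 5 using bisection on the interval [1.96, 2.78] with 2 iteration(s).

f(x) = x³ - 2x - 5
Initial interval: [1.96, 2.78]

Iteration 1:
  c_1 = (1.960000 + 2.780000)/2 = 2.370000
  f(c_1) = f(2.370000) = 3.572053
  f(a) × f(c) < 0, new interval: [1.960000, 2.370000]
Iteration 2:
  c_2 = (1.960000 + 2.370000)/2 = 2.165000
  f(c_2) = f(2.165000) = 0.817842
  f(a) × f(c) < 0, new interval: [1.960000, 2.165000]

After 2 iteration(s), the approximation is c_2 = 2.165000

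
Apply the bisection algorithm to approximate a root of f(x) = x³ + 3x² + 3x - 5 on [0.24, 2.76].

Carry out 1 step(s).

f(x) = x³ + 3x² + 3x - 5
Initial interval: [0.24, 2.76]

Iteration 1:
  c_1 = (0.240000 + 2.760000)/2 = 1.500000
  f(c_1) = f(1.500000) = 9.625000
  f(a) × f(c) < 0, new interval: [0.240000, 1.500000]

After 1 iteration(s), the approximation is c_1 = 1.500000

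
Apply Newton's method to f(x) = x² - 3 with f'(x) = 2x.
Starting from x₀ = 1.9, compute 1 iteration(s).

f(x) = x² - 3
f'(x) = 2x
x₀ = 1.9

Newton-Raphson formula: x_{n+1} = x_n - f(x_n)/f'(x_n)

Iteration 1:
  f(1.900000) = 0.610000
  f'(1.900000) = 3.800000
  x_1 = 1.900000 - 0.610000/3.800000 = 1.739474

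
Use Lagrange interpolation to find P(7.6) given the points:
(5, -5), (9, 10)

Lagrange interpolation formula:
P(x) = Σ yᵢ × Lᵢ(x)
where Lᵢ(x) = Π_{j≠i} (x - xⱼ)/(xᵢ - xⱼ)

L_0(7.6) = (7.6 - 9)/(5 - 9) = 0.350000
L_1(7.6) = (7.6 - 5)/(9 - 5) = 0.650000

P(7.6) = (-5)×L_0(7.6) + 10×L_1(7.6)
P(7.6) = 4.750000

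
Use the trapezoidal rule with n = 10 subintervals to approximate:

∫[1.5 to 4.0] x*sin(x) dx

f(x) = x*sin(x)
a = 1.5, b = 4.0, n = 10
h = (b - a)/n = 0.250000

Trapezoidal rule: (h/2)[f(x₀) + 2f(x₁) + 2f(x₂) + ... + f(xₙ)]

x_0 = 1.5000, f(x_0) = 1.496242, coefficient = 1
x_1 = 1.7500, f(x_1) = 1.721975, coefficient = 2
x_2 = 2.0000, f(x_2) = 1.818595, coefficient = 2
x_3 = 2.2500, f(x_3) = 1.750665, coefficient = 2
x_4 = 2.5000, f(x_4) = 1.496180, coefficient = 2
x_5 = 2.7500, f(x_5) = 1.049568, coefficient = 2
x_6 = 3.0000, f(x_6) = 0.423360, coefficient = 2
x_7 = 3.2500, f(x_7) = -0.351634, coefficient = 2
x_8 = 3.5000, f(x_8) = -1.227741, coefficient = 2
x_9 = 3.7500, f(x_9) = -2.143355, coefficient = 2
x_10 = 4.0000, f(x_10) = -3.027210, coefficient = 1

I ≈ (0.250000/2) × 7.544258 = 0.943032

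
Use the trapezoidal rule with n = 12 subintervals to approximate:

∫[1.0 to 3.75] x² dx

f(x) = x²
a = 1.0, b = 3.75, n = 12
h = (b - a)/n = 0.229167

Trapezoidal rule: (h/2)[f(x₀) + 2f(x₁) + 2f(x₂) + ... + f(xₙ)]

x_0 = 1.0000, f(x_0) = 1.000000, coefficient = 1
x_1 = 1.2292, f(x_1) = 1.510851, coefficient = 2
x_2 = 1.4583, f(x_2) = 2.126736, coefficient = 2
x_3 = 1.6875, f(x_3) = 2.847656, coefficient = 2
x_4 = 1.9167, f(x_4) = 3.673611, coefficient = 2
x_5 = 2.1458, f(x_5) = 4.604601, coefficient = 2
x_6 = 2.3750, f(x_6) = 5.640625, coefficient = 2
x_7 = 2.6042, f(x_7) = 6.781684, coefficient = 2
x_8 = 2.8333, f(x_8) = 8.027778, coefficient = 2
x_9 = 3.0625, f(x_9) = 9.378906, coefficient = 2
x_10 = 3.2917, f(x_10) = 10.835069, coefficient = 2
x_11 = 3.5208, f(x_11) = 12.396267, coefficient = 2
x_12 = 3.7500, f(x_12) = 14.062500, coefficient = 1

I ≈ (0.229167/2) × 150.710069 = 17.268862
Exact value: 17.244792
Error: 0.024070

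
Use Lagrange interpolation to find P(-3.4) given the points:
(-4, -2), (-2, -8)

Lagrange interpolation formula:
P(x) = Σ yᵢ × Lᵢ(x)
where Lᵢ(x) = Π_{j≠i} (x - xⱼ)/(xᵢ - xⱼ)

L_0(-3.4) = (-3.4 - (-2))/(-4 - (-2)) = 0.700000
L_1(-3.4) = (-3.4 - (-4))/(-2 - (-4)) = 0.300000

P(-3.4) = (-2)×L_0(-3.4) + (-8)×L_1(-3.4)
P(-3.4) = -3.800000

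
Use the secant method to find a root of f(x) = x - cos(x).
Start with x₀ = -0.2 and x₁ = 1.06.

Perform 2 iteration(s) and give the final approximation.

f(x) = x - cos(x)
x₀ = -0.2, x₁ = 1.06

Secant formula: x_{n+1} = x_n - f(x_n)(x_n - x_{n-1})/(f(x_n) - f(x_{n-1}))

Iteration 1:
  f(-0.200000) = -1.180067
  f(1.060000) = 0.571128
  x_2 = 1.060000 - 0.571128×(1.060000 - (-0.200000))/(0.571128 - (-1.180067))
       = 0.649068
Iteration 2:
  f(1.060000) = 0.571128
  f(0.649068) = -0.147579
  x_3 = 0.649068 - (-0.147579)×(0.649068 - 1.060000)/(-0.147579 - 0.571128)
       = 0.733449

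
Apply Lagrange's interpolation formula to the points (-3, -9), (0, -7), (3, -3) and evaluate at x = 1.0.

Lagrange interpolation formula:
P(x) = Σ yᵢ × Lᵢ(x)
where Lᵢ(x) = Π_{j≠i} (x - xⱼ)/(xᵢ - xⱼ)

L_0(1.0) = (1.0 - 0)/(-3 - 0) × (1.0 - 3)/(-3 - 3) = -0.111111
L_1(1.0) = (1.0 - (-3))/(0 - (-3)) × (1.0 - 3)/(0 - 3) = 0.888889
L_2(1.0) = (1.0 - (-3))/(3 - (-3)) × (1.0 - 0)/(3 - 0) = 0.222222

P(1.0) = (-9)×L_0(1.0) + (-7)×L_1(1.0) + (-3)×L_2(1.0)
P(1.0) = -5.888889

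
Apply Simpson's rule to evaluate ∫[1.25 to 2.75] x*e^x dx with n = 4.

f(x) = x*e^x
a = 1.25, b = 2.75, n = 4
h = (b - a)/n = 0.375000

Simpson's rule: (h/3)[f(x₀) + 4f(x₁) + 2f(x₂) + ... + f(xₙ)]

x_0 = 1.2500, f(x_0) = 4.362929, coefficient = 1
x_1 = 1.6250, f(x_1) = 8.252431, coefficient = 4
x_2 = 2.0000, f(x_2) = 14.778112, coefficient = 2
x_3 = 2.3750, f(x_3) = 25.533656, coefficient = 4
x_4 = 2.7500, f(x_4) = 43.017238, coefficient = 1

I ≈ (0.375000/3) × 212.080740 = 26.510092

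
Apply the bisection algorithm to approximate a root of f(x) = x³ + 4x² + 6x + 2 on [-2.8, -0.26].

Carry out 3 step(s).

f(x) = x³ + 4x² + 6x + 2
Initial interval: [-2.8, -0.26]

Iteration 1:
  c_1 = (-2.800000 + (-0.260000))/2 = -1.530000
  f(c_1) = f(-1.530000) = -1.397977
  f(a) × f(c) ≥ 0, new interval: [-1.530000, -0.260000]
Iteration 2:
  c_2 = (-1.530000 + (-0.260000))/2 = -0.895000
  f(c_2) = f(-0.895000) = -0.882817
  f(a) × f(c) ≥ 0, new interval: [-0.895000, -0.260000]
Iteration 3:
  c_3 = (-0.895000 + (-0.260000))/2 = -0.577500
  f(c_3) = f(-0.577500) = -0.323575
  f(a) × f(c) ≥ 0, new interval: [-0.577500, -0.260000]

After 3 iteration(s), the approximation is c_3 = -0.577500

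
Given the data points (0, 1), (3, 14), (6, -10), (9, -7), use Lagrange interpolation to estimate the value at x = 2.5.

Lagrange interpolation formula:
P(x) = Σ yᵢ × Lᵢ(x)
where Lᵢ(x) = Π_{j≠i} (x - xⱼ)/(xᵢ - xⱼ)

L_0(2.5) = (2.5 - 3)/(0 - 3) × (2.5 - 6)/(0 - 6) × (2.5 - 9)/(0 - 9) = 0.070216
L_1(2.5) = (2.5 - 0)/(3 - 0) × (2.5 - 6)/(3 - 6) × (2.5 - 9)/(3 - 9) = 1.053241
L_2(2.5) = (2.5 - 0)/(6 - 0) × (2.5 - 3)/(6 - 3) × (2.5 - 9)/(6 - 9) = -0.150463
L_3(2.5) = (2.5 - 0)/(9 - 0) × (2.5 - 3)/(9 - 3) × (2.5 - 6)/(9 - 6) = 0.027006

P(2.5) = 1×L_0(2.5) + 14×L_1(2.5) + (-10)×L_2(2.5) + (-7)×L_3(2.5)
P(2.5) = 16.131173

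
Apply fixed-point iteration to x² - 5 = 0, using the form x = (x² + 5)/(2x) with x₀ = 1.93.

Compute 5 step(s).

Equation: x² - 5 = 0
Fixed-point form: x = (x² + 5)/(2x)
x₀ = 1.93

x_1 = g(1.930000) = 2.260337
x_2 = g(2.260337) = 2.236198
x_3 = g(2.236198) = 2.236068
x_4 = g(2.236068) = 2.236068
x_5 = g(2.236068) = 2.236068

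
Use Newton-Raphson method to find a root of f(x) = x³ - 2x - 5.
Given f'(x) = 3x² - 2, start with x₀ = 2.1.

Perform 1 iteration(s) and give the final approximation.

f(x) = x³ - 2x - 5
f'(x) = 3x² - 2
x₀ = 2.1

Newton-Raphson formula: x_{n+1} = x_n - f(x_n)/f'(x_n)

Iteration 1:
  f(2.100000) = 0.061000
  f'(2.100000) = 11.230000
  x_1 = 2.100000 - 0.061000/11.230000 = 2.094568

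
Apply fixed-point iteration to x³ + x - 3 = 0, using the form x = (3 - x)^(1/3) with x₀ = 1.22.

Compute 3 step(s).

Equation: x³ + x - 3 = 0
Fixed-point form: x = (3 - x)^(1/3)
x₀ = 1.22

x_1 = g(1.220000) = 1.211918
x_2 = g(1.211918) = 1.213750
x_3 = g(1.213750) = 1.213335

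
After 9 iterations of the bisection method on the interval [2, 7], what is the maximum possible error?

Bisection error bound: |error| ≤ (b-a)/2^n
|error| ≤ (7 - 2)/2^9 = 5/2^9
|error| ≤ 0.0097656250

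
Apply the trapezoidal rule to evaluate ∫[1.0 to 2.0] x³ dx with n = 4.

f(x) = x³
a = 1.0, b = 2.0, n = 4
h = (b - a)/n = 0.250000

Trapezoidal rule: (h/2)[f(x₀) + 2f(x₁) + 2f(x₂) + ... + f(xₙ)]

x_0 = 1.0000, f(x_0) = 1.000000, coefficient = 1
x_1 = 1.2500, f(x_1) = 1.953125, coefficient = 2
x_2 = 1.5000, f(x_2) = 3.375000, coefficient = 2
x_3 = 1.7500, f(x_3) = 5.359375, coefficient = 2
x_4 = 2.0000, f(x_4) = 8.000000, coefficient = 1

I ≈ (0.250000/2) × 30.375000 = 3.796875
Exact value: 3.750000
Error: 0.046875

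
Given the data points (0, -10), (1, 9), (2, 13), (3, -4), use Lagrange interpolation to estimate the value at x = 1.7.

Lagrange interpolation formula:
P(x) = Σ yᵢ × Lᵢ(x)
where Lᵢ(x) = Π_{j≠i} (x - xⱼ)/(xᵢ - xⱼ)

L_0(1.7) = (1.7 - 1)/(0 - 1) × (1.7 - 2)/(0 - 2) × (1.7 - 3)/(0 - 3) = -0.045500
L_1(1.7) = (1.7 - 0)/(1 - 0) × (1.7 - 2)/(1 - 2) × (1.7 - 3)/(1 - 3) = 0.331500
L_2(1.7) = (1.7 - 0)/(2 - 0) × (1.7 - 1)/(2 - 1) × (1.7 - 3)/(2 - 3) = 0.773500
L_3(1.7) = (1.7 - 0)/(3 - 0) × (1.7 - 1)/(3 - 1) × (1.7 - 2)/(3 - 2) = -0.059500

P(1.7) = (-10)×L_0(1.7) + 9×L_1(1.7) + 13×L_2(1.7) + (-4)×L_3(1.7)
P(1.7) = 13.732000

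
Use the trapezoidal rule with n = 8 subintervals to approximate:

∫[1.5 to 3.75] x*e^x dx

f(x) = x*e^x
a = 1.5, b = 3.75, n = 8
h = (b - a)/n = 0.281250

Trapezoidal rule: (h/2)[f(x₀) + 2f(x₁) + 2f(x₂) + ... + f(xₙ)]

x_0 = 1.5000, f(x_0) = 6.722534, coefficient = 1
x_1 = 1.7812, f(x_1) = 10.575768, coefficient = 2
x_2 = 2.0625, f(x_2) = 16.222819, coefficient = 2
x_3 = 2.3438, f(x_3) = 24.422436, coefficient = 2
x_4 = 2.6250, f(x_4) = 36.237007, coefficient = 2
x_5 = 2.9062, f(x_5) = 53.149760, coefficient = 2
x_6 = 3.1875, f(x_6) = 77.226056, coefficient = 2
x_7 = 3.4688, f(x_7) = 111.335070, coefficient = 2
x_8 = 3.7500, f(x_8) = 159.454058, coefficient = 1

I ≈ (0.281250/2) × 824.514423 = 115.947341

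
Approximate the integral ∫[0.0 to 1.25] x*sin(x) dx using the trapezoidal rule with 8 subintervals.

f(x) = x*sin(x)
a = 0.0, b = 1.25, n = 8
h = (b - a)/n = 0.156250

Trapezoidal rule: (h/2)[f(x₀) + 2f(x₁) + 2f(x₂) + ... + f(xₙ)]

x_0 = 0.0000, f(x_0) = 0.000000, coefficient = 1
x_1 = 0.1562, f(x_1) = 0.024315, coefficient = 2
x_2 = 0.3125, f(x_2) = 0.096075, coefficient = 2
x_3 = 0.4688, f(x_3) = 0.211768, coefficient = 2
x_4 = 0.6250, f(x_4) = 0.365686, coefficient = 2
x_5 = 0.7812, f(x_5) = 0.550131, coefficient = 2
x_6 = 0.9375, f(x_6) = 0.755701, coefficient = 2
x_7 = 1.0938, f(x_7) = 0.971638, coefficient = 2
x_8 = 1.2500, f(x_8) = 1.186231, coefficient = 1

I ≈ (0.156250/2) × 7.136857 = 0.557567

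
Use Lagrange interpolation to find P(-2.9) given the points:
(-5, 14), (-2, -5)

Lagrange interpolation formula:
P(x) = Σ yᵢ × Lᵢ(x)
where Lᵢ(x) = Π_{j≠i} (x - xⱼ)/(xᵢ - xⱼ)

L_0(-2.9) = (-2.9 - (-2))/(-5 - (-2)) = 0.300000
L_1(-2.9) = (-2.9 - (-5))/(-2 - (-5)) = 0.700000

P(-2.9) = 14×L_0(-2.9) + (-5)×L_1(-2.9)
P(-2.9) = 0.700000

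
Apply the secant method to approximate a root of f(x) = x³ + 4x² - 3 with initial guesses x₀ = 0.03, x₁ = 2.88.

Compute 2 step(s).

f(x) = x³ + 4x² - 3
x₀ = 0.03, x₁ = 2.88

Secant formula: x_{n+1} = x_n - f(x_n)(x_n - x_{n-1})/(f(x_n) - f(x_{n-1}))

Iteration 1:
  f(0.030000) = -2.996373
  f(2.880000) = 54.065472
  x_2 = 2.880000 - 54.065472×(2.880000 - 0.030000)/(54.065472 - (-2.996373))
       = 0.179656
Iteration 2:
  f(2.880000) = 54.065472
  f(0.179656) = -2.865096
  x_3 = 0.179656 - (-2.865096)×(0.179656 - 2.880000)/(-2.865096 - 54.065472)
       = 0.315554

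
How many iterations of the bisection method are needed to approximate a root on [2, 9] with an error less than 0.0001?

We need (b-a)/2^n ≤ 0.0001
(9 - 2)/2^n ≤ 0.0001
7/2^n ≤ 0.0001
2^n ≥ 70000
n ≥ log₂(70000) = 16.10
n ≥ 17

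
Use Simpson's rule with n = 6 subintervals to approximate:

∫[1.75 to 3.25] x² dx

f(x) = x²
a = 1.75, b = 3.25, n = 6
h = (b - a)/n = 0.250000

Simpson's rule: (h/3)[f(x₀) + 4f(x₁) + 2f(x₂) + ... + f(xₙ)]

x_0 = 1.7500, f(x_0) = 3.062500, coefficient = 1
x_1 = 2.0000, f(x_1) = 4.000000, coefficient = 4
x_2 = 2.2500, f(x_2) = 5.062500, coefficient = 2
x_3 = 2.5000, f(x_3) = 6.250000, coefficient = 4
x_4 = 2.7500, f(x_4) = 7.562500, coefficient = 2
x_5 = 3.0000, f(x_5) = 9.000000, coefficient = 4
x_6 = 3.2500, f(x_6) = 10.562500, coefficient = 1

I ≈ (0.250000/3) × 115.875000 = 9.656250
Exact value: 9.656250
Error: 0.000000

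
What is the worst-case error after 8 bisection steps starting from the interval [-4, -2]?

Bisection error bound: |error| ≤ (b-a)/2^n
|error| ≤ (-2 - (-4))/2^8 = 2/2^8
|error| ≤ 0.0078125000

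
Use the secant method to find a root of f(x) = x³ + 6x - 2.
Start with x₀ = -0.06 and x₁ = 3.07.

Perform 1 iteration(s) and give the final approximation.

f(x) = x³ + 6x - 2
x₀ = -0.06, x₁ = 3.07

Secant formula: x_{n+1} = x_n - f(x_n)(x_n - x_{n-1})/(f(x_n) - f(x_{n-1}))

Iteration 1:
  f(-0.060000) = -2.360216
  f(3.070000) = 45.354443
  x_2 = 3.070000 - 45.354443×(3.070000 - (-0.060000))/(45.354443 - (-2.360216))
       = 0.094826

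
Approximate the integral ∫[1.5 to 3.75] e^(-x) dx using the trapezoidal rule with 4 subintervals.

f(x) = e^(-x)
a = 1.5, b = 3.75, n = 4
h = (b - a)/n = 0.562500

Trapezoidal rule: (h/2)[f(x₀) + 2f(x₁) + 2f(x₂) + ... + f(xₙ)]

x_0 = 1.5000, f(x_0) = 0.223130, coefficient = 1
x_1 = 2.0625, f(x_1) = 0.127136, coefficient = 2
x_2 = 2.6250, f(x_2) = 0.072440, coefficient = 2
x_3 = 3.1875, f(x_3) = 0.041275, coefficient = 2
x_4 = 3.7500, f(x_4) = 0.023518, coefficient = 1

I ≈ (0.562500/2) × 0.728349 = 0.204848
Exact value: 0.199612
Error: 0.005236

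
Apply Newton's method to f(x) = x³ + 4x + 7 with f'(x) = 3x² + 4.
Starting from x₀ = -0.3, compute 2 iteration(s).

f(x) = x³ + 4x + 7
f'(x) = 3x² + 4
x₀ = -0.3

Newton-Raphson formula: x_{n+1} = x_n - f(x_n)/f'(x_n)

Iteration 1:
  f(-0.300000) = 5.773000
  f'(-0.300000) = 4.270000
  x_1 = -0.300000 - 5.773000/4.270000 = -1.651991
Iteration 2:
  f(-1.651991) = -4.116366
  f'(-1.651991) = 12.187219
  x_2 = -1.651991 - (-4.116366)/12.187219 = -1.314230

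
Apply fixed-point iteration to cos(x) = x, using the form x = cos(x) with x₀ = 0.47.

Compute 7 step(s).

Equation: cos(x) = x
Fixed-point form: x = cos(x)
x₀ = 0.47

x_1 = g(0.470000) = 0.891568
x_2 = g(0.891568) = 0.628193
x_3 = g(0.628193) = 0.809091
x_4 = g(0.809091) = 0.690157
x_5 = g(0.690157) = 0.771146
x_6 = g(0.771146) = 0.717112
x_7 = g(0.717112) = 0.753707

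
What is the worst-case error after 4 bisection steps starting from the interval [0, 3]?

Bisection error bound: |error| ≤ (b-a)/2^n
|error| ≤ (3 - 0)/2^4 = 3/2^4
|error| ≤ 0.1875000000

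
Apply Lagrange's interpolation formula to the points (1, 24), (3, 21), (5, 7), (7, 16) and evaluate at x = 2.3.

Lagrange interpolation formula:
P(x) = Σ yᵢ × Lᵢ(x)
where Lᵢ(x) = Π_{j≠i} (x - xⱼ)/(xᵢ - xⱼ)

L_0(2.3) = (2.3 - 3)/(1 - 3) × (2.3 - 5)/(1 - 5) × (2.3 - 7)/(1 - 7) = 0.185063
L_1(2.3) = (2.3 - 1)/(3 - 1) × (2.3 - 5)/(3 - 5) × (2.3 - 7)/(3 - 7) = 1.031062
L_2(2.3) = (2.3 - 1)/(5 - 1) × (2.3 - 3)/(5 - 3) × (2.3 - 7)/(5 - 7) = -0.267313
L_3(2.3) = (2.3 - 1)/(7 - 1) × (2.3 - 3)/(7 - 3) × (2.3 - 5)/(7 - 5) = 0.051188

P(2.3) = 24×L_0(2.3) + 21×L_1(2.3) + 7×L_2(2.3) + 16×L_3(2.3)
P(2.3) = 25.041625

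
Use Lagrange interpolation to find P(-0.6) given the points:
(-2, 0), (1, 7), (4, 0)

Lagrange interpolation formula:
P(x) = Σ yᵢ × Lᵢ(x)
where Lᵢ(x) = Π_{j≠i} (x - xⱼ)/(xᵢ - xⱼ)

L_0(-0.6) = (-0.6 - 1)/(-2 - 1) × (-0.6 - 4)/(-2 - 4) = 0.408889
L_1(-0.6) = (-0.6 - (-2))/(1 - (-2)) × (-0.6 - 4)/(1 - 4) = 0.715556
L_2(-0.6) = (-0.6 - (-2))/(4 - (-2)) × (-0.6 - 1)/(4 - 1) = -0.124444

P(-0.6) = 0×L_0(-0.6) + 7×L_1(-0.6) + 0×L_2(-0.6)
P(-0.6) = 5.008889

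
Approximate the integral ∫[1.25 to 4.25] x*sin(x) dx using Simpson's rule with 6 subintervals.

f(x) = x*sin(x)
a = 1.25, b = 4.25, n = 6
h = (b - a)/n = 0.500000

Simpson's rule: (h/3)[f(x₀) + 4f(x₁) + 2f(x₂) + ... + f(xₙ)]

x_0 = 1.2500, f(x_0) = 1.186231, coefficient = 1
x_1 = 1.7500, f(x_1) = 1.721975, coefficient = 4
x_2 = 2.2500, f(x_2) = 1.750665, coefficient = 2
x_3 = 2.7500, f(x_3) = 1.049568, coefficient = 4
x_4 = 3.2500, f(x_4) = -0.351634, coefficient = 2
x_5 = 3.7500, f(x_5) = -2.143355, coefficient = 4
x_6 = 4.2500, f(x_6) = -3.803705, coefficient = 1

I ≈ (0.500000/3) × 2.693340 = 0.448890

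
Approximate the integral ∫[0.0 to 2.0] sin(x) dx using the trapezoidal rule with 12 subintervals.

f(x) = sin(x)
a = 0.0, b = 2.0, n = 12
h = (b - a)/n = 0.166667

Trapezoidal rule: (h/2)[f(x₀) + 2f(x₁) + 2f(x₂) + ... + f(xₙ)]

x_0 = 0.0000, f(x_0) = 0.000000, coefficient = 1
x_1 = 0.1667, f(x_1) = 0.165896, coefficient = 2
x_2 = 0.3333, f(x_2) = 0.327195, coefficient = 2
x_3 = 0.5000, f(x_3) = 0.479426, coefficient = 2
x_4 = 0.6667, f(x_4) = 0.618370, coefficient = 2
x_5 = 0.8333, f(x_5) = 0.740177, coefficient = 2
x_6 = 1.0000, f(x_6) = 0.841471, coefficient = 2
x_7 = 1.1667, f(x_7) = 0.919445, coefficient = 2
x_8 = 1.3333, f(x_8) = 0.971938, coefficient = 2
x_9 = 1.5000, f(x_9) = 0.997495, coefficient = 2
x_10 = 1.6667, f(x_10) = 0.995408, coefficient = 2
x_11 = 1.8333, f(x_11) = 0.965735, coefficient = 2
x_12 = 2.0000, f(x_12) = 0.909297, coefficient = 1

I ≈ (0.166667/2) × 16.954406 = 1.412867
Exact value: 1.416147
Error: 0.003280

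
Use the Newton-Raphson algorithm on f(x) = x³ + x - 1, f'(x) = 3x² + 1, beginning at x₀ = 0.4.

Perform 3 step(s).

f(x) = x³ + x - 1
f'(x) = 3x² + 1
x₀ = 0.4

Newton-Raphson formula: x_{n+1} = x_n - f(x_n)/f'(x_n)

Iteration 1:
  f(0.400000) = -0.536000
  f'(0.400000) = 1.480000
  x_1 = 0.400000 - (-0.536000)/1.480000 = 0.762162
Iteration 2:
  f(0.762162) = 0.204895
  f'(0.762162) = 2.742673
  x_2 = 0.762162 - 0.204895/2.742673 = 0.687456
Iteration 3:
  f(0.687456) = 0.012344
  f'(0.687456) = 2.417786
  x_3 = 0.687456 - 0.012344/2.417786 = 0.682350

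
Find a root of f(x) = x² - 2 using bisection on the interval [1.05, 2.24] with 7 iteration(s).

f(x) = x² - 2
Initial interval: [1.05, 2.24]

Iteration 1:
  c_1 = (1.050000 + 2.240000)/2 = 1.645000
  f(c_1) = f(1.645000) = 0.706025
  f(a) × f(c) < 0, new interval: [1.050000, 1.645000]
Iteration 2:
  c_2 = (1.050000 + 1.645000)/2 = 1.347500
  f(c_2) = f(1.347500) = -0.184244
  f(a) × f(c) ≥ 0, new interval: [1.347500, 1.645000]
Iteration 3:
  c_3 = (1.347500 + 1.645000)/2 = 1.496250
  f(c_3) = f(1.496250) = 0.238764
  f(a) × f(c) < 0, new interval: [1.347500, 1.496250]
Iteration 4:
  c_4 = (1.347500 + 1.496250)/2 = 1.421875
  f(c_4) = f(1.421875) = 0.021729
  f(a) × f(c) < 0, new interval: [1.347500, 1.421875]
Iteration 5:
  c_5 = (1.347500 + 1.421875)/2 = 1.384688
  f(c_5) = f(1.384688) = -0.082641
  f(a) × f(c) ≥ 0, new interval: [1.384688, 1.421875]
Iteration 6:
  c_6 = (1.384688 + 1.421875)/2 = 1.403281
  f(c_6) = f(1.403281) = -0.030802
  f(a) × f(c) ≥ 0, new interval: [1.403281, 1.421875]
Iteration 7:
  c_7 = (1.403281 + 1.421875)/2 = 1.412578
  f(c_7) = f(1.412578) = -0.004623
  f(a) × f(c) ≥ 0, new interval: [1.412578, 1.421875]

After 7 iteration(s), the approximation is c_7 = 1.412578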